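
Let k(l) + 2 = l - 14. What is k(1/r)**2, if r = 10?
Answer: 25281/100 ≈ 252.81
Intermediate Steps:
k(l) = -16 + l (k(l) = -2 + (l - 14) = -2 + (-14 + l) = -16 + l)
k(1/r)**2 = (-16 + 1/10)**2 = (-159/10)**2 = 25281/100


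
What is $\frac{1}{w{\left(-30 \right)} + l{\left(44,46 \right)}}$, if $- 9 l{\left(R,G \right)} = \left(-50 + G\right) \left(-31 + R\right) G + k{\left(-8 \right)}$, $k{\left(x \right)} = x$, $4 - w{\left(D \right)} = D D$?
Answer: $- \frac{3}{1888} \approx -0.001589$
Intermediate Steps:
$w{\left(D \right)} = 4 - D^{2}$ ($w{\left(D \right)} = 4 - D D = 4 - D^{2}$)
$l{\left(R,G \right)} = \frac{8}{9} - \frac{G \left(-50 + G\right) \left(-31 + R\right)}{9}$ ($l{\left(R,G \right)} = - \frac{\left(-50 + G\right) \left(-31 + R\right) G - 8}{9} = - \frac{G \left(-50 + G\right) \left(-31 + R\right) - 8}{9} = - \frac{-8 + G \left(-50 + G\right) \left(-31 + R\right)}{9} = \frac{8}{9} - \frac{G \left(-50 + G\right) \left(-31 + R\right)}{9}$)
$\frac{1}{w{\left(-30 \right)} + l{\left(44,46 \right)}} = \frac{1}{\left(4 - \left(-30\right)^{2}\right) + \left(\frac{8}{9} - \frac{71300}{9} + \frac{31 \cdot 46^{2}}{9} - \frac{44 \cdot 46^{2}}{9} + \frac{50}{9} \cdot 46 \cdot 44\right)} = \frac{1}{\left(4 - 900\right) + \left(\frac{8}{9} - \frac{71300}{9} + \frac{31}{9} \cdot 2116 - \frac{44}{9} \cdot 2116 + \frac{101200}{9}\right)} = \frac{1}{\left(4 - 900\right) + \left(\frac{8}{9} - \frac{71300}{9} + \frac{65596}{9} - \frac{93104}{9} + \frac{101200}{9}\right)} = \frac{1}{-896 + \frac{800}{3}} = \frac{1}{- \frac{1888}{3}} = - \frac{3}{1888}$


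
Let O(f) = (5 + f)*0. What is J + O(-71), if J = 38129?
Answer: 38129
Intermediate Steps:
O(f) = 0
J + O(-71) = 38129 + 0 = 38129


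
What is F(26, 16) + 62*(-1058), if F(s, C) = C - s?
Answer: -65606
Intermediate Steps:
F(26, 16) + 62*(-1058) = (16 - 1*26) + 62*(-1058) = (16 - 26) - 65596 = -10 - 65596 = -65606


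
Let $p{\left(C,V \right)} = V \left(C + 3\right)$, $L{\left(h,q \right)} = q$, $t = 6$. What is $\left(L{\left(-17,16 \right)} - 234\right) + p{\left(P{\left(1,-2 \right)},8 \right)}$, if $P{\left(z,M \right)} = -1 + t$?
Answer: $-154$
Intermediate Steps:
$P{\left(z,M \right)} = 5$ ($P{\left(z,M \right)} = -1 + 6 = 5$)
$p{\left(C,V \right)} = V \left(3 + C\right)$
$\left(L{\left(-17,16 \right)} - 234\right) + p{\left(P{\left(1,-2 \right)},8 \right)} = \left(16 - 234\right) + 8 \left(3 + 5\right) = -218 + 8 \cdot 8 = -218 + 64 = -154$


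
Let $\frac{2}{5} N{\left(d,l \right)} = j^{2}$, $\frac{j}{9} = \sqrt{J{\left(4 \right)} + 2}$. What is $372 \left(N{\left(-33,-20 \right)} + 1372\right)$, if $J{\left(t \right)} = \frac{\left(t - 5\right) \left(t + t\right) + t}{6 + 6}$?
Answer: $635934$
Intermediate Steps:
$J{\left(t \right)} = \frac{t}{12} + \frac{t \left(-5 + t\right)}{6}$ ($J{\left(t \right)} = \frac{\left(-5 + t\right) 2 t + t}{12} = \left(2 t \left(-5 + t\right) + t\right) \frac{1}{12} = \left(t + 2 t \left(-5 + t\right)\right) \frac{1}{12} = \frac{t}{12} + \frac{t \left(-5 + t\right)}{6}$)
$j = 3 \sqrt{15}$ ($j = 9 \sqrt{\frac{1}{12} \cdot 4 \left(-9 + 2 \cdot 4\right) + 2} = 9 \sqrt{\frac{1}{12} \cdot 4 \left(-9 + 8\right) + 2} = 9 \sqrt{\frac{1}{12} \cdot 4 \left(-1\right) + 2} = 9 \sqrt{- \frac{1}{3} + 2} = 9 \sqrt{\frac{5}{3}} = 9 \frac{\sqrt{15}}{3} = 3 \sqrt{15} \approx 11.619$)
$N{\left(d,l \right)} = \frac{675}{2}$ ($N{\left(d,l \right)} = \frac{5 \left(3 \sqrt{15}\right)^{2}}{2} = \frac{5}{2} \cdot 135 = \frac{675}{2}$)
$372 \left(N{\left(-33,-20 \right)} + 1372\right) = 372 \left(\frac{675}{2} + 1372\right) = 372 \cdot \frac{3419}{2} = 635934$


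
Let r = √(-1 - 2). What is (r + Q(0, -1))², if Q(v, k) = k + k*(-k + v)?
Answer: (2 - I*√3)² ≈ 1.0 - 6.9282*I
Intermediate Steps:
Q(v, k) = k + k*(v - k)
r = I*√3 (r = √(-3) = I*√3 ≈ 1.732*I)
(r + Q(0, -1))² = (I*√3 - (1 + 0 - 1*(-1)))² = (I*√3 - (1 + 0 + 1))² = (I*√3 - 1*2)² = (I*√3 - 2)² = (-2 + I*√3)²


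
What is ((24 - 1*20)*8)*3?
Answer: 96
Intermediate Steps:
((24 - 1*20)*8)*3 = ((24 - 20)*8)*3 = (4*8)*3 = 32*3 = 96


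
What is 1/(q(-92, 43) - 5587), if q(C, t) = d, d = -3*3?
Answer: -1/5596 ≈ -0.00017870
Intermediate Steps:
d = -9
q(C, t) = -9
1/(q(-92, 43) - 5587) = 1/(-9 - 5587) = 1/(-5596) = -1/5596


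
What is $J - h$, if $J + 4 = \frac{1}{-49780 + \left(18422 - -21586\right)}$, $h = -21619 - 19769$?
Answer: $\frac{404404447}{9772} \approx 41384.0$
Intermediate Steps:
$h = -41388$ ($h = -21619 - 19769 = -41388$)
$J = - \frac{39089}{9772}$ ($J = -4 + \frac{1}{-49780 + \left(18422 - -21586\right)} = -4 + \frac{1}{-49780 + \left(18422 + 21586\right)} = -4 + \frac{1}{-49780 + 40008} = -4 + \frac{1}{-9772} = -4 - \frac{1}{9772} = - \frac{39089}{9772} \approx -4.0001$)
$J - h = - \frac{39089}{9772} - -41388 = - \frac{39089}{9772} + 41388 = \frac{404404447}{9772}$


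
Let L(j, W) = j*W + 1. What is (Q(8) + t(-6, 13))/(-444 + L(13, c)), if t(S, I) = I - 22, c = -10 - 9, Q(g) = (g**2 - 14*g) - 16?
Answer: 73/690 ≈ 0.10580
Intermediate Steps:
Q(g) = -16 + g**2 - 14*g
c = -19
L(j, W) = 1 + W*j (L(j, W) = W*j + 1 = 1 + W*j)
t(S, I) = -22 + I
(Q(8) + t(-6, 13))/(-444 + L(13, c)) = ((-16 + 8**2 - 14*8) + (-22 + 13))/(-444 + (1 - 19*13)) = ((-16 + 64 - 112) - 9)/(-444 + (1 - 247)) = (-64 - 9)/(-444 - 246) = -73/(-690) = -73*(-1/690) = 73/690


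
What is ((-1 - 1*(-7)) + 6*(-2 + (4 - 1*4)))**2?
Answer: 36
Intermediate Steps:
((-1 - 1*(-7)) + 6*(-2 + (4 - 1*4)))**2 = ((-1 + 7) + 6*(-2 + (4 - 4)))**2 = (6 + 6*(-2 + 0))**2 = (6 + 6*(-2))**2 = (6 - 12)**2 = (-6)**2 = 36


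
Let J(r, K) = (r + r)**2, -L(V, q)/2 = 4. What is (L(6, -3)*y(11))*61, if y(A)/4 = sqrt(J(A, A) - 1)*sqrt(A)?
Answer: -1952*sqrt(5313) ≈ -1.4228e+5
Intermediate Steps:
L(V, q) = -8 (L(V, q) = -2*4 = -8)
J(r, K) = 4*r**2 (J(r, K) = (2*r)**2 = 4*r**2)
y(A) = 4*sqrt(A)*sqrt(-1 + 4*A**2) (y(A) = 4*(sqrt(4*A**2 - 1)*sqrt(A)) = 4*(sqrt(-1 + 4*A**2)*sqrt(A)) = 4*(sqrt(A)*sqrt(-1 + 4*A**2)) = 4*sqrt(A)*sqrt(-1 + 4*A**2))
(L(6, -3)*y(11))*61 = -32*sqrt(11)*sqrt(-1 + 4*11**2)*61 = -32*sqrt(11)*sqrt(-1 + 4*121)*61 = -32*sqrt(11)*sqrt(-1 + 484)*61 = -32*sqrt(11)*sqrt(483)*61 = -32*sqrt(5313)*61 = -1952*sqrt(5313)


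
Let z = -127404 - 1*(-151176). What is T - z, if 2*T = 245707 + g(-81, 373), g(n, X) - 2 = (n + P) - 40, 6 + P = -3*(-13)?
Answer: 198077/2 ≈ 99039.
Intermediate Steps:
P = 33 (P = -6 - 3*(-13) = -6 + 39 = 33)
g(n, X) = -5 + n (g(n, X) = 2 + ((n + 33) - 40) = 2 + ((33 + n) - 40) = 2 + (-7 + n) = -5 + n)
T = 245621/2 (T = (245707 + (-5 - 81))/2 = (245707 - 86)/2 = (1/2)*245621 = 245621/2 ≈ 1.2281e+5)
z = 23772 (z = -127404 + 151176 = 23772)
T - z = 245621/2 - 1*23772 = 245621/2 - 23772 = 198077/2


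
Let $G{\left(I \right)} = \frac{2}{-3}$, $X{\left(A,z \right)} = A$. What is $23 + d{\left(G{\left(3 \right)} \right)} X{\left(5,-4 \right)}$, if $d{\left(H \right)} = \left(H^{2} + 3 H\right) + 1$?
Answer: $\frac{182}{9} \approx 20.222$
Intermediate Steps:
$G{\left(I \right)} = - \frac{2}{3}$ ($G{\left(I \right)} = 2 \left(- \frac{1}{3}\right) = - \frac{2}{3}$)
$d{\left(H \right)} = 1 + H^{2} + 3 H$
$23 + d{\left(G{\left(3 \right)} \right)} X{\left(5,-4 \right)} = 23 + \left(1 + \left(- \frac{2}{3}\right)^{2} + 3 \left(- \frac{2}{3}\right)\right) 5 = 23 + \left(1 + \frac{4}{9} - 2\right) 5 = 23 - \frac{25}{9} = \frac{182}{9}$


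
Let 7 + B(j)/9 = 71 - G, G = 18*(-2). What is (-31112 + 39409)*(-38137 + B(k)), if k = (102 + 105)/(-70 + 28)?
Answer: -308955389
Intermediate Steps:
G = -36
k = -69/14 (k = 207/(-42) = 207*(-1/42) = -69/14 ≈ -4.9286)
B(j) = 900 (B(j) = -63 + 9*(71 - 1*(-36)) = -63 + 9*(71 + 36) = -63 + 9*107 = -63 + 963 = 900)
(-31112 + 39409)*(-38137 + B(k)) = (-31112 + 39409)*(-38137 + 900) = 8297*(-37237) = -308955389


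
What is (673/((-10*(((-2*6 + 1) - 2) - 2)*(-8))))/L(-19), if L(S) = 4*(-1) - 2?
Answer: 673/7200 ≈ 0.093472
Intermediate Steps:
L(S) = -6 (L(S) = -4 - 2 = -6)
(673/((-10*(((-2*6 + 1) - 2) - 2)*(-8))))/L(-19) = (673/((-10*(((-2*6 + 1) - 2) - 2)*(-8))))/(-6) = (673/((-10*(((-12 + 1) - 2) - 2)*(-8))))*(-1/6) = (673/((-10*((-11 - 2) - 2)*(-8))))*(-1/6) = (673/((-10*(-13 - 2)*(-8))))*(-1/6) = (673/((-10*(-15)*(-8))))*(-1/6) = (673/((150*(-8))))*(-1/6) = (673/(-1200))*(-1/6) = (673*(-1/1200))*(-1/6) = -673/1200*(-1/6) = 673/7200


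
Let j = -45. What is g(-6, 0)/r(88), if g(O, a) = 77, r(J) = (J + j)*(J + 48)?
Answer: 77/5848 ≈ 0.013167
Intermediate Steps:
r(J) = (-45 + J)*(48 + J) (r(J) = (J - 45)*(J + 48) = (-45 + J)*(48 + J))
g(-6, 0)/r(88) = 77/(-2160 + 88² + 3*88) = 77/(-2160 + 7744 + 264) = 77/5848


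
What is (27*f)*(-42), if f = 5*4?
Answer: -22680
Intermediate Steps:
f = 20
(27*f)*(-42) = (27*20)*(-42) = 540*(-42) = -22680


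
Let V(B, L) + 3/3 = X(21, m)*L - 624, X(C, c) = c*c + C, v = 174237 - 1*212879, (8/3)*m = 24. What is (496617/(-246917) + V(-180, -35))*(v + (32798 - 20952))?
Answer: 2524459520352/22447 ≈ 1.1246e+8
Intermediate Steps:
m = 9 (m = (3/8)*24 = 9)
v = -38642 (v = 174237 - 212879 = -38642)
X(C, c) = C + c² (X(C, c) = c² + C = C + c²)
V(B, L) = -625 + 102*L (V(B, L) = -1 + ((21 + 9²)*L - 624) = -1 + ((21 + 81)*L - 624) = -1 + (102*L - 624) = -1 + (-624 + 102*L) = -625 + 102*L)
(496617/(-246917) + V(-180, -35))*(v + (32798 - 20952)) = (496617/(-246917) + (-625 + 102*(-35)))*(-38642 + (32798 - 20952)) = (496617*(-1/246917) + (-625 - 3570))*(-38642 + 11846) = (-45147/22447 - 4195)*(-26796) = -94210312/22447*(-26796) = 2524459520352/22447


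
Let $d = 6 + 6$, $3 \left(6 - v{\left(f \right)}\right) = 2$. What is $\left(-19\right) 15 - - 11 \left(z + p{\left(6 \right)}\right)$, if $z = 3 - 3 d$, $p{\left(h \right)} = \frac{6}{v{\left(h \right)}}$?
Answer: $- \frac{5085}{8} \approx -635.63$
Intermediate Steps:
$v{\left(f \right)} = \frac{16}{3}$ ($v{\left(f \right)} = 6 - \frac{2}{3} = \frac{16}{3}$)
$d = 12$
$p{\left(h \right)} = \frac{9}{8}$ ($p{\left(h \right)} = \frac{6}{\frac{16}{3}} = 6 \cdot \frac{3}{16} = \frac{9}{8}$)
$z = -33$ ($z = 3 - 36 = -33$)
$\left(-19\right) 15 - - 11 \left(z + p{\left(6 \right)}\right) = \left(-19\right) 15 - - 11 \left(-33 + \frac{9}{8}\right) = -285 - \left(-11\right) \left(- \frac{255}{8}\right) = -285 - \frac{2805}{8} = - \frac{5085}{8}$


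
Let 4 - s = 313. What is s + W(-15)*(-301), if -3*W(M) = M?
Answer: -1814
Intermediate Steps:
s = -309 (s = 4 - 1*313 = 4 - 313 = -309)
W(M) = -M/3
s + W(-15)*(-301) = -309 - ⅓*(-15)*(-301) = -309 + 5*(-301) = -309 - 1505 = -1814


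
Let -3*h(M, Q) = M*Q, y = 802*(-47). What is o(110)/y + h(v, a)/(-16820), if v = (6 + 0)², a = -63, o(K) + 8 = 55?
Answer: -155783/3372410 ≈ -0.046193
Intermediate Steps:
o(K) = 47 (o(K) = -8 + 55 = 47)
v = 36 (v = 6² = 36)
y = -37694
h(M, Q) = -M*Q/3
o(110)/y + h(v, a)/(-16820) = 47/(-37694) - ⅓*36*(-63)/(-16820) = 47*(-1/37694) + 756*(-1/16820) = -1/802 - 189/4205 = -155783/3372410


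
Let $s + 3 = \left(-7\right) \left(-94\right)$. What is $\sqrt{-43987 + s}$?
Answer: $2 i \sqrt{10833} \approx 208.16 i$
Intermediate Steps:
$s = 655$ ($s = -3 - -658 = -3 + 658 = 655$)
$\sqrt{-43987 + s} = \sqrt{-43987 + 655} = \sqrt{-43332} = 2 i \sqrt{10833}$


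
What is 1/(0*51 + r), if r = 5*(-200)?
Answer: -1/1000 ≈ -0.0010000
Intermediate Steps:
r = -1000
1/(0*51 + r) = 1/(0*51 - 1000) = 1/(0 - 1000) = 1/(-1000) = -1/1000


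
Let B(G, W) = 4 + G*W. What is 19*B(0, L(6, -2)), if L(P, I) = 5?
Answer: 76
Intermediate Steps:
19*B(0, L(6, -2)) = 19*(4 + 0*5) = 19*(4 + 0) = 19*4 = 76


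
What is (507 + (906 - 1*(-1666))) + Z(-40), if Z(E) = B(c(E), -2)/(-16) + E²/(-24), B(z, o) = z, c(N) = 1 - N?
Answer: 144469/48 ≈ 3009.8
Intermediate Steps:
Z(E) = -1/16 - E²/24 + E/16 (Z(E) = (1 - E)/(-16) + E²/(-24) = (1 - E)*(-1/16) + E²*(-1/24) = (-1/16 + E/16) - E²/24 = -1/16 - E²/24 + E/16)
(507 + (906 - 1*(-1666))) + Z(-40) = (507 + (906 - 1*(-1666))) + (-1/16 - 1/24*(-40)² + (1/16)*(-40)) = (507 + (906 + 1666)) + (-1/16 - 1/24*1600 - 5/2) = (507 + 2572) + (-1/16 - 200/3 - 5/2) = 3079 - 3323/48 = 144469/48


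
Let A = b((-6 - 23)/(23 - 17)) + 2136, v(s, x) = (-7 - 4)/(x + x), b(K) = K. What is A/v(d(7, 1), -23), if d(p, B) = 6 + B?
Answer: 294101/33 ≈ 8912.2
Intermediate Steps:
v(s, x) = -11/(2*x) (v(s, x) = -11*1/(2*x) = -11/(2*x))
A = 12787/6 (A = (-6 - 23)/(23 - 17) + 2136 = -29/6 + 2136 = 12787/6 ≈ 2131.2)
A/v(d(7, 1), -23) = 12787/(6*((-11/2/(-23)))) = 12787/(6*((-11/2*(-1/23)))) = 12787/(6*(11/46)) = (12787/6)*(46/11) = 294101/33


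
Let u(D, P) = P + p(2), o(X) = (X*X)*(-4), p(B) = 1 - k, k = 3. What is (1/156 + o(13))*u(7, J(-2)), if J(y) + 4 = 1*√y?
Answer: 105455/26 - 105455*I*√2/156 ≈ 4056.0 - 956.0*I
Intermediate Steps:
J(y) = -4 + √y (J(y) = -4 + 1*√y = -4 + √y)
p(B) = -2 (p(B) = 1 - 1*3 = 1 - 3 = -2)
o(X) = -4*X² (o(X) = X²*(-4) = -4*X²)
u(D, P) = -2 + P (u(D, P) = P - 2 = -2 + P)
(1/156 + o(13))*u(7, J(-2)) = (1/156 - 4*13²)*(-2 + (-4 + √(-2))) = (1/156 - 4*169)*(-2 + (-4 + I*√2)) = (1/156 - 676)*(-6 + I*√2) = -105455*(-6 + I*√2)/156 = 105455/26 - 105455*I*√2/156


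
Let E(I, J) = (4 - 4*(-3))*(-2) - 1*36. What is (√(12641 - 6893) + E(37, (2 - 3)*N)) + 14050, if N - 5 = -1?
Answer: 13982 + 2*√1437 ≈ 14058.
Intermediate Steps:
N = 4 (N = 5 - 1 = 4)
E(I, J) = -68 (E(I, J) = (4 + 12)*(-2) - 36 = 16*(-2) - 36 = -32 - 36 = -68)
(√(12641 - 6893) + E(37, (2 - 3)*N)) + 14050 = (√(12641 - 6893) - 68) + 14050 = (√5748 - 68) + 14050 = (2*√1437 - 68) + 14050 = (-68 + 2*√1437) + 14050 = 13982 + 2*√1437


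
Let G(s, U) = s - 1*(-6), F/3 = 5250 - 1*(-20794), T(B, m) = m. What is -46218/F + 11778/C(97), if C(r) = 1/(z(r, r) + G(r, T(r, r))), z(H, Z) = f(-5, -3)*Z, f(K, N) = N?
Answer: -28834153511/13022 ≈ -2.2143e+6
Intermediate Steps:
F = 78132 (F = 3*(5250 - 1*(-20794)) = 3*(5250 + 20794) = 3*26044 = 78132)
z(H, Z) = -3*Z
G(s, U) = 6 + s (G(s, U) = s + 6 = 6 + s)
C(r) = 1/(6 - 2*r) (C(r) = 1/(-3*r + (6 + r)) = 1/(6 - 2*r))
-46218/F + 11778/C(97) = -46218/78132 + 11778/((1/(2*(3 - 1*97)))) = -46218*1/78132 + 11778/((1/(2*(3 - 97)))) = -7703/13022 + 11778/(((½)/(-94))) = -7703/13022 + 11778/(((½)*(-1/94))) = -7703/13022 + 11778/(-1/188) = -7703/13022 + 11778*(-188) = -7703/13022 - 2214264 = -28834153511/13022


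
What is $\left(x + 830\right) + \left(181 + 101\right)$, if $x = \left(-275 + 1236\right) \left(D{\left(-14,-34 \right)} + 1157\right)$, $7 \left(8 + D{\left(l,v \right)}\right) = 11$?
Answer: $\frac{7747678}{7} \approx 1.1068 \cdot 10^{6}$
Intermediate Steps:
$D{\left(l,v \right)} = - \frac{45}{7}$ ($D{\left(l,v \right)} = -8 + \frac{1}{7} \cdot 11 = -8 + \frac{11}{7} = - \frac{45}{7}$)
$x = \frac{7739894}{7}$ ($x = \left(-275 + 1236\right) \left(- \frac{45}{7} + 1157\right) = 961 \cdot \frac{8054}{7} = \frac{7739894}{7} \approx 1.1057 \cdot 10^{6}$)
$\left(x + 830\right) + \left(181 + 101\right) = \left(\frac{7739894}{7} + 830\right) + \left(181 + 101\right) = \frac{7745704}{7} + 282 = \frac{7747678}{7}$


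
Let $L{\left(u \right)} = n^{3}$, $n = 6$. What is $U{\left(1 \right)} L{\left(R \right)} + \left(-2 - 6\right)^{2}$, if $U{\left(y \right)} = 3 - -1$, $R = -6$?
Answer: $928$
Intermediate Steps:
$U{\left(y \right)} = 4$ ($U{\left(y \right)} = 3 + 1 = 4$)
$L{\left(u \right)} = 216$ ($L{\left(u \right)} = 6^{3} = 216$)
$U{\left(1 \right)} L{\left(R \right)} + \left(-2 - 6\right)^{2} = 4 \cdot 216 + \left(-2 - 6\right)^{2} = 864 + \left(-8\right)^{2} = 864 + 64 = 928$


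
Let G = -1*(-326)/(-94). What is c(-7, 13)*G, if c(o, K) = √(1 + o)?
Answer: -163*I*√6/47 ≈ -8.495*I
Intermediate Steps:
G = -163/47 (G = 326*(-1/94) = -163/47 ≈ -3.4681)
c(-7, 13)*G = √(1 - 7)*(-163/47) = √(-6)*(-163/47) = (I*√6)*(-163/47) = -163*I*√6/47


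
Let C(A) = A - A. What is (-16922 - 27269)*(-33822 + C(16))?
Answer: 1494628002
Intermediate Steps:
C(A) = 0
(-16922 - 27269)*(-33822 + C(16)) = (-16922 - 27269)*(-33822 + 0) = -44191*(-33822) = 1494628002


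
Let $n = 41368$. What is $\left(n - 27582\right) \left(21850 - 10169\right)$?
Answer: $161034266$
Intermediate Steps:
$\left(n - 27582\right) \left(21850 - 10169\right) = \left(41368 - 27582\right) \left(21850 - 10169\right) = 13786 \cdot 11681 = 161034266$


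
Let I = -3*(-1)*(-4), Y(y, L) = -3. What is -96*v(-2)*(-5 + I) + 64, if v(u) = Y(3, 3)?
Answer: -4832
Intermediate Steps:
v(u) = -3
I = -12 (I = 3*(-4) = -12)
-96*v(-2)*(-5 + I) + 64 = -(-288)*(-5 - 12) + 64 = -(-288)*(-17) + 64 = -96*51 + 64 = -4896 + 64 = -4832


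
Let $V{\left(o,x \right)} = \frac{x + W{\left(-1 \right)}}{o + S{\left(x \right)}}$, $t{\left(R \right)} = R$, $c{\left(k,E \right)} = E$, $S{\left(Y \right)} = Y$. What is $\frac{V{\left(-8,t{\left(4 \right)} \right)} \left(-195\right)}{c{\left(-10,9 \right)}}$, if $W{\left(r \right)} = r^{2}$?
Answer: $\frac{325}{12} \approx 27.083$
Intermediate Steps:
$V{\left(o,x \right)} = \frac{1 + x}{o + x}$ ($V{\left(o,x \right)} = \frac{x + \left(-1\right)^{2}}{o + x} = \frac{x + 1}{o + x} = \frac{1 + x}{o + x}$)
$\frac{V{\left(-8,t{\left(4 \right)} \right)} \left(-195\right)}{c{\left(-10,9 \right)}} = \frac{\frac{1 + 4}{-8 + 4} \left(-195\right)}{9} = \frac{1}{-4} \cdot 5 \left(-195\right) \frac{1}{9} = \left(- \frac{1}{4}\right) 5 \left(-195\right) \frac{1}{9} = \left(- \frac{5}{4}\right) \left(-195\right) \frac{1}{9} = \frac{975}{4} \cdot \frac{1}{9} = \frac{325}{12}$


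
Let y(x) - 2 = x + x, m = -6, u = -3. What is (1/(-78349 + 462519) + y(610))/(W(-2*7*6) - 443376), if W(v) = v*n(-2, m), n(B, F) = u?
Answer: -52161749/18914994120 ≈ -0.0027577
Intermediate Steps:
n(B, F) = -3
y(x) = 2 + 2*x (y(x) = 2 + (x + x) = 2 + 2*x)
W(v) = -3*v (W(v) = v*(-3) = -3*v)
(1/(-78349 + 462519) + y(610))/(W(-2*7*6) - 443376) = (1/(-78349 + 462519) + (2 + 2*610))/(-3*(-2*7)*6 - 443376) = (1/384170 + (2 + 1220))/(-(-42)*6 - 443376) = (1/384170 + 1222)/(-3*(-84) - 443376) = 469455741/(384170*(252 - 443376)) = (469455741/384170)/(-443124) = (469455741/384170)*(-1/443124) = -52161749/18914994120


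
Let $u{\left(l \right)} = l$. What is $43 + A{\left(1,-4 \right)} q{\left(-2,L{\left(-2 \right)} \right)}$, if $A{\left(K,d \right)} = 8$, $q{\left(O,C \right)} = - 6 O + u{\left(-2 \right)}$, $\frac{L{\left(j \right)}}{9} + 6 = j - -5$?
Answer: $123$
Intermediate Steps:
$L{\left(j \right)} = -9 + 9 j$ ($L{\left(j \right)} = -54 + 9 \left(j - -5\right) = -54 + 9 \left(j + 5\right) = -54 + 9 \left(5 + j\right) = -54 + \left(45 + 9 j\right) = -9 + 9 j$)
$q{\left(O,C \right)} = -2 - 6 O$ ($q{\left(O,C \right)} = - 6 O - 2 = -2 - 6 O$)
$43 + A{\left(1,-4 \right)} q{\left(-2,L{\left(-2 \right)} \right)} = 43 + 8 \left(-2 - -12\right) = 43 + 8 \left(-2 + 12\right) = 43 + 8 \cdot 10 = 43 + 80 = 123$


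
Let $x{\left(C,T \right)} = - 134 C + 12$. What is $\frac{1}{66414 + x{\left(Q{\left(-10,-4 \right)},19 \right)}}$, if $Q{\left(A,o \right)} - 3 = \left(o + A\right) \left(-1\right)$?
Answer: $\frac{1}{64148} \approx 1.5589 \cdot 10^{-5}$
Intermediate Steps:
$Q{\left(A,o \right)} = 3 - A - o$ ($Q{\left(A,o \right)} = 3 + \left(o + A\right) \left(-1\right) = 3 + \left(A + o\right) \left(-1\right) = 3 - \left(A + o\right) = 3 - A - o$)
$x{\left(C,T \right)} = 12 - 134 C$
$\frac{1}{66414 + x{\left(Q{\left(-10,-4 \right)},19 \right)}} = \frac{1}{66414 + \left(12 - 134 \left(3 - -10 - -4\right)\right)} = \frac{1}{66414 + \left(12 - 134 \left(3 + 10 + 4\right)\right)} = \frac{1}{66414 + \left(12 - 2278\right)} = \frac{1}{66414 - 2266} = \frac{1}{64148}$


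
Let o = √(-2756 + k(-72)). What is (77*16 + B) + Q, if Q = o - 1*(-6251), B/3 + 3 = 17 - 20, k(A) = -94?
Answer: 7465 + 5*I*√114 ≈ 7465.0 + 53.385*I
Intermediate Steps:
B = -18 (B = -9 + 3*(17 - 20) = -9 + 3*(-3) = -9 - 9 = -18)
o = 5*I*√114 (o = √(-2756 - 94) = √(-2850) = 5*I*√114 ≈ 53.385*I)
Q = 6251 + 5*I*√114 (Q = 5*I*√114 - 1*(-6251) = 5*I*√114 + 6251 = 6251 + 5*I*√114 ≈ 6251.0 + 53.385*I)
(77*16 + B) + Q = (77*16 - 18) + (6251 + 5*I*√114) = (1232 - 18) + (6251 + 5*I*√114) = 1214 + (6251 + 5*I*√114) = 7465 + 5*I*√114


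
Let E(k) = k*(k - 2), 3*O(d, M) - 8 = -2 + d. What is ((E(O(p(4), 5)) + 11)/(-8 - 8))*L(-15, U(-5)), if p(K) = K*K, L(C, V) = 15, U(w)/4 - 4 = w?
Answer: -2255/48 ≈ -46.979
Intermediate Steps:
U(w) = 16 + 4*w
p(K) = K²
O(d, M) = 2 + d/3 (O(d, M) = 8/3 + (-2 + d)/3 = 8/3 + (-⅔ + d/3) = 2 + d/3)
E(k) = k*(-2 + k)
((E(O(p(4), 5)) + 11)/(-8 - 8))*L(-15, U(-5)) = (((2 + (⅓)*4²)*(-2 + (2 + (⅓)*4²)) + 11)/(-8 - 8))*15 = (((2 + (⅓)*16)*(-2 + (2 + (⅓)*16)) + 11)/(-16))*15 = (((2 + 16/3)*(-2 + (2 + 16/3)) + 11)*(-1/16))*15 = ((22*(-2 + 22/3)/3 + 11)*(-1/16))*15 = (((22/3)*(16/3) + 11)*(-1/16))*15 = ((352/9 + 11)*(-1/16))*15 = ((451/9)*(-1/16))*15 = -451/144*15 = -2255/48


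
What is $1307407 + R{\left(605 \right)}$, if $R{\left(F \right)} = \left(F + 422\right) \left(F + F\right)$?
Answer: $2550077$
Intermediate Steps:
$R{\left(F \right)} = 2 F \left(422 + F\right)$ ($R{\left(F \right)} = \left(422 + F\right) 2 F = 2 F \left(422 + F\right)$)
$1307407 + R{\left(605 \right)} = 1307407 + 2 \cdot 605 \left(422 + 605\right) = 1307407 + 2 \cdot 605 \cdot 1027 = 1307407 + 1242670 = 2550077$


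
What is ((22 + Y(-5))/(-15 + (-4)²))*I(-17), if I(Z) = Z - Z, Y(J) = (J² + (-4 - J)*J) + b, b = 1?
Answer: 0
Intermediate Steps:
Y(J) = 1 + J² + J*(-4 - J) (Y(J) = (J² + (-4 - J)*J) + 1 = (J² + J*(-4 - J)) + 1 = 1 + J² + J*(-4 - J))
I(Z) = 0
((22 + Y(-5))/(-15 + (-4)²))*I(-17) = ((22 + (1 - 4*(-5)))/(-15 + (-4)²))*0 = ((22 + (1 + 20))/(-15 + 16))*0 = ((22 + 21)/1)*0 = (43*1)*0 = 43*0 = 0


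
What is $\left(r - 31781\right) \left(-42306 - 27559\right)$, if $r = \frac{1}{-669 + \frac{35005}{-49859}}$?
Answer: $\frac{74139978135334975}{33390676} \approx 2.2204 \cdot 10^{9}$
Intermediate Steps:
$r = - \frac{49859}{33390676}$ ($r = \frac{1}{-669 + 35005 \left(- \frac{1}{49859}\right)} = \frac{1}{-669 - \frac{35005}{49859}} = \frac{1}{- \frac{33390676}{49859}} = - \frac{49859}{33390676} \approx -0.0014932$)
$\left(r - 31781\right) \left(-42306 - 27559\right) = \left(- \frac{49859}{33390676} - 31781\right) \left(-42306 - 27559\right) = \left(- \frac{1061189123815}{33390676}\right) \left(-69865\right) = \frac{74139978135334975}{33390676}$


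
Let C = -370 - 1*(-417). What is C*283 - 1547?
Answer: 11754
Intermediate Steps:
C = 47 (C = -370 + 417 = 47)
C*283 - 1547 = 47*283 - 1547 = 13301 - 1547 = 11754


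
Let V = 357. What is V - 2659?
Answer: -2302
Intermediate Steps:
V - 2659 = 357 - 2659 = -2302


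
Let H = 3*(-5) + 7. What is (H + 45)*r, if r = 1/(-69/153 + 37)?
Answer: 1887/1864 ≈ 1.0123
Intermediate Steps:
H = -8 (H = -15 + 7 = -8)
r = 51/1864 (r = 1/(-69*1/153 + 37) = 1/(-23/51 + 37) = 1/(1864/51) = 51/1864 ≈ 0.027360)
(H + 45)*r = (-8 + 45)*(51/1864) = 37*(51/1864) = 1887/1864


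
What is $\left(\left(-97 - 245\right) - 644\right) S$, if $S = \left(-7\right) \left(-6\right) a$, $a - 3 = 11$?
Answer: $-579768$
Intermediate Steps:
$a = 14$ ($a = 3 + 11 = 14$)
$S = 588$ ($S = \left(-7\right) \left(-6\right) 14 = 42 \cdot 14 = 588$)
$\left(\left(-97 - 245\right) - 644\right) S = \left(\left(-97 - 245\right) - 644\right) 588 = \left(-342 - 644\right) 588 = \left(-986\right) 588 = -579768$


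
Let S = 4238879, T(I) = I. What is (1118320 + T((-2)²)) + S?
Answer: 5357203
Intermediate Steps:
(1118320 + T((-2)²)) + S = (1118320 + (-2)²) + 4238879 = (1118320 + 4) + 4238879 = 1118324 + 4238879 = 5357203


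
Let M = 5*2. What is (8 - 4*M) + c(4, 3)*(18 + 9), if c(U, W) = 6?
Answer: 130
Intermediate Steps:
M = 10
(8 - 4*M) + c(4, 3)*(18 + 9) = (8 - 4*10) + 6*(18 + 9) = (8 - 40) + 6*27 = -32 + 162 = 130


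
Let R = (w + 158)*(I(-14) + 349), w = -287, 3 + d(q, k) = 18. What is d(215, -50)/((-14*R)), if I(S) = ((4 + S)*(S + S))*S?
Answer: -5/2149742 ≈ -2.3259e-6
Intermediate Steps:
d(q, k) = 15 (d(q, k) = -3 + 18 = 15)
I(S) = 2*S²*(4 + S) (I(S) = ((4 + S)*(2*S))*S = (2*S*(4 + S))*S = 2*S²*(4 + S))
R = 460659 (R = (-287 + 158)*(2*(-14)²*(4 - 14) + 349) = -129*(2*196*(-10) + 349) = -129*(-3920 + 349) = -129*(-3571) = 460659)
d(215, -50)/((-14*R)) = 15/((-14*460659)) = 15/(-6449226) = 15*(-1/6449226) = -5/2149742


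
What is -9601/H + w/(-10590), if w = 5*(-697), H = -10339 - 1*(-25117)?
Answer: -836221/2608317 ≈ -0.32060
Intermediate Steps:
H = 14778 (H = -10339 + 25117 = 14778)
w = -3485
-9601/H + w/(-10590) = -9601/14778 - 3485/(-10590) = -9601*1/14778 - 3485*(-1/10590) = -9601/14778 + 697/2118 = -836221/2608317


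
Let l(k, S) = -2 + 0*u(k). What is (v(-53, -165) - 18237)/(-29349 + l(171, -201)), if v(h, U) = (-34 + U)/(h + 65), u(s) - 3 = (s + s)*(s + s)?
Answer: 219043/352212 ≈ 0.62191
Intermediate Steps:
u(s) = 3 + 4*s² (u(s) = 3 + (s + s)*(s + s) = 3 + (2*s)*(2*s) = 3 + 4*s²)
v(h, U) = (-34 + U)/(65 + h)
l(k, S) = -2 (l(k, S) = -2 + 0*(3 + 4*k²) = -2 + 0 = -2)
(v(-53, -165) - 18237)/(-29349 + l(171, -201)) = ((-34 - 165)/(65 - 53) - 18237)/(-29349 - 2) = (-199/12 - 18237)/(-29351) = ((1/12)*(-199) - 18237)*(-1/29351) = (-199/12 - 18237)*(-1/29351) = -219043/12*(-1/29351) = 219043/352212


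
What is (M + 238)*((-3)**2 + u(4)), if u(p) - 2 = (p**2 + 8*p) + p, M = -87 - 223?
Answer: -4536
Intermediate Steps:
M = -310
u(p) = 2 + p**2 + 9*p (u(p) = 2 + ((p**2 + 8*p) + p) = 2 + (p**2 + 9*p) = 2 + p**2 + 9*p)
(M + 238)*((-3)**2 + u(4)) = (-310 + 238)*((-3)**2 + (2 + 4**2 + 9*4)) = -72*(9 + (2 + 16 + 36)) = -72*(9 + 54) = -72*63 = -4536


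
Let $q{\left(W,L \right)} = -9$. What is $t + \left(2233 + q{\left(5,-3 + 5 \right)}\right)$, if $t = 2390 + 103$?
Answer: $4717$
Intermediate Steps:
$t = 2493$
$t + \left(2233 + q{\left(5,-3 + 5 \right)}\right) = 2493 + \left(2233 - 9\right) = 2493 + 2224 = 4717$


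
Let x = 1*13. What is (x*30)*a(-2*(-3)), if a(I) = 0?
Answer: 0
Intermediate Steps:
x = 13
(x*30)*a(-2*(-3)) = (13*30)*0 = 390*0 = 0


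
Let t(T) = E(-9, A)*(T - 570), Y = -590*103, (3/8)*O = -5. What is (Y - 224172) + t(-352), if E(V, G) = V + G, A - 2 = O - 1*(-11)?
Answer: -829010/3 ≈ -2.7634e+5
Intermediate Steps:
O = -40/3 (O = (8/3)*(-5) = -40/3 ≈ -13.333)
A = -1/3 (A = 2 + (-40/3 - 1*(-11)) = 2 + (-40/3 + 11) = 2 - 7/3 = -1/3 ≈ -0.33333)
E(V, G) = G + V
Y = -60770
t(T) = 5320 - 28*T/3 (t(T) = (-1/3 - 9)*(T - 570) = -28*(-570 + T)/3 = 5320 - 28*T/3)
(Y - 224172) + t(-352) = (-60770 - 224172) + (5320 - 28/3*(-352)) = -284942 + (5320 + 9856/3) = -284942 + 25816/3 = -829010/3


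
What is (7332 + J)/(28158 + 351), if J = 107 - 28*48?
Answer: 6095/28509 ≈ 0.21379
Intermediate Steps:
J = -1237 (J = 107 - 1344 = -1237)
(7332 + J)/(28158 + 351) = (7332 - 1237)/(28158 + 351) = 6095/28509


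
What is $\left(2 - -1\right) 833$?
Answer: $2499$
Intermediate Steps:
$\left(2 - -1\right) 833 = \left(2 + 1\right) 833 = 3 \cdot 833 = 2499$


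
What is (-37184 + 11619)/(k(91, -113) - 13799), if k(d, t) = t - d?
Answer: 25565/14003 ≈ 1.8257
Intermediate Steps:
(-37184 + 11619)/(k(91, -113) - 13799) = (-37184 + 11619)/((-113 - 1*91) - 13799) = -25565/((-113 - 91) - 13799) = -25565/(-204 - 13799) = -25565/(-14003) = -25565*(-1/14003) = 25565/14003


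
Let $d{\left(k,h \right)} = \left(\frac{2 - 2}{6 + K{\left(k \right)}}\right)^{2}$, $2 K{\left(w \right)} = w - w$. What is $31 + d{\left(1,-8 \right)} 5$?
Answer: $31$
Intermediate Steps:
$K{\left(w \right)} = 0$ ($K{\left(w \right)} = \frac{w - w}{2} = \frac{1}{2} \cdot 0 = 0$)
$d{\left(k,h \right)} = 0$ ($d{\left(k,h \right)} = \left(\frac{2 - 2}{6 + 0}\right)^{2} = \left(\frac{0}{6}\right)^{2} = \left(0 \cdot \frac{1}{6}\right)^{2} = 0^{2} = 0$)
$31 + d{\left(1,-8 \right)} 5 = 31 + 0 \cdot 5 = 31 + 0 = 31$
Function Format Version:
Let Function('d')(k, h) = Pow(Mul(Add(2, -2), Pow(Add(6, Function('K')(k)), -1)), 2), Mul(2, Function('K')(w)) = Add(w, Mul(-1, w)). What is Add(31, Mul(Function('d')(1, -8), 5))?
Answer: 31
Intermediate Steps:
Function('K')(w) = 0 (Function('K')(w) = Mul(Rational(1, 2), Add(w, Mul(-1, w))) = Mul(Rational(1, 2), 0) = 0)
Function('d')(k, h) = 0 (Function('d')(k, h) = Pow(Mul(Add(2, -2), Pow(Add(6, 0), -1)), 2) = Pow(Mul(0, Pow(6, -1)), 2) = Pow(Mul(0, Rational(1, 6)), 2) = Pow(0, 2) = 0)
Add(31, Mul(Function('d')(1, -8), 5)) = Add(31, Mul(0, 5)) = Add(31, 0) = 31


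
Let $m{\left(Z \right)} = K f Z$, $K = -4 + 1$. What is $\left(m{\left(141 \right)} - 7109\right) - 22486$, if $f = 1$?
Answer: $-30018$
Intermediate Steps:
$K = -3$
$m{\left(Z \right)} = - 3 Z$ ($m{\left(Z \right)} = \left(-3\right) 1 Z = - 3 Z$)
$\left(m{\left(141 \right)} - 7109\right) - 22486 = \left(\left(-3\right) 141 - 7109\right) - 22486 = \left(-423 - 7109\right) - 22486 = -7532 - 22486 = -30018$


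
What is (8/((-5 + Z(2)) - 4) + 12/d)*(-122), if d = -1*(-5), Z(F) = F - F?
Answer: -8296/45 ≈ -184.36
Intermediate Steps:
Z(F) = 0
d = 5
(8/((-5 + Z(2)) - 4) + 12/d)*(-122) = (8/((-5 + 0) - 4) + 12/5)*(-122) = (8/(-5 - 4) + 12*(⅕))*(-122) = (8/(-9) + 12/5)*(-122) = (8*(-⅑) + 12/5)*(-122) = (-8/9 + 12/5)*(-122) = (68/45)*(-122) = -8296/45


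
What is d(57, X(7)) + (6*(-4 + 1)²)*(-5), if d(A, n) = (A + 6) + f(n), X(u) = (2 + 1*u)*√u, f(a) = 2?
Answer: -205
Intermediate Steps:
X(u) = √u*(2 + u) (X(u) = (2 + u)*√u = √u*(2 + u))
d(A, n) = 8 + A (d(A, n) = (A + 6) + 2 = (6 + A) + 2 = 8 + A)
d(57, X(7)) + (6*(-4 + 1)²)*(-5) = (8 + 57) + (6*(-4 + 1)²)*(-5) = 65 + (6*(-3)²)*(-5) = 65 + (6*9)*(-5) = 65 + 54*(-5) = 65 - 270 = -205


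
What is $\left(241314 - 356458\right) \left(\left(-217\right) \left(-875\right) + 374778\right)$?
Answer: $-65016405032$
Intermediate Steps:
$\left(241314 - 356458\right) \left(\left(-217\right) \left(-875\right) + 374778\right) = - 115144 \left(189875 + 374778\right) = \left(-115144\right) 564653 = -65016405032$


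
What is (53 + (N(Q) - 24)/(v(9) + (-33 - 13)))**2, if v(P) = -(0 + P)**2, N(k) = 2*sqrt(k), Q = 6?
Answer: 45630049/16129 - 27020*sqrt(6)/16129 ≈ 2825.0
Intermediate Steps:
v(P) = -P**2
(53 + (N(Q) - 24)/(v(9) + (-33 - 13)))**2 = (53 + (2*sqrt(6) - 24)/(-1*9**2 + (-33 - 13)))**2 = (53 + (-24 + 2*sqrt(6))/(-1*81 - 46))**2 = (53 + (-24 + 2*sqrt(6))/(-81 - 46))**2 = (53 + (-24 + 2*sqrt(6))/(-127))**2 = (53 + (-24 + 2*sqrt(6))*(-1/127))**2 = (53 + (24/127 - 2*sqrt(6)/127))**2 = (6755/127 - 2*sqrt(6)/127)**2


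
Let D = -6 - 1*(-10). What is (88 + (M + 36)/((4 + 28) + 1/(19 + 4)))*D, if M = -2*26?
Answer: 257952/737 ≈ 350.00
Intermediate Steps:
M = -52
D = 4 (D = -6 + 10 = 4)
(88 + (M + 36)/((4 + 28) + 1/(19 + 4)))*D = (88 + (-52 + 36)/((4 + 28) + 1/(19 + 4)))*4 = (88 - 16/(32 + 1/23))*4 = (88 - 16/737/23)*4 = (88 - 16*23/737)*4 = (88 - 368/737)*4 = (64488/737)*4 = 257952/737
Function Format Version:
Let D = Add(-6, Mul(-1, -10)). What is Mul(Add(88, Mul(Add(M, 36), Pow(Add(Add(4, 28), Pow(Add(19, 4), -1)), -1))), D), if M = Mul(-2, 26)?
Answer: Rational(257952, 737) ≈ 350.00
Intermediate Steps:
M = -52
D = 4 (D = Add(-6, 10) = 4)
Mul(Add(88, Mul(Add(M, 36), Pow(Add(Add(4, 28), Pow(Add(19, 4), -1)), -1))), D) = Mul(Add(88, Mul(Add(-52, 36), Pow(Add(Add(4, 28), Pow(Add(19, 4), -1)), -1))), 4) = Mul(Add(88, Mul(-16, Pow(Add(32, Pow(23, -1)), -1))), 4) = Mul(Add(88, Mul(-16, Pow(Add(32, Rational(1, 23)), -1))), 4) = Mul(Add(88, Mul(-16, Pow(Rational(737, 23), -1))), 4) = Mul(Add(88, Mul(-16, Rational(23, 737))), 4) = Mul(Add(88, Rational(-368, 737)), 4) = Mul(Rational(64488, 737), 4) = Rational(257952, 737)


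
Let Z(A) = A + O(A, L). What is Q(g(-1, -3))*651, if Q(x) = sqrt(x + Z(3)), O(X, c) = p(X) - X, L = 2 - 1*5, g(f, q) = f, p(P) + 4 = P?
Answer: 651*I*sqrt(2) ≈ 920.65*I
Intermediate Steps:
p(P) = -4 + P
L = -3 (L = 2 - 5 = -3)
O(X, c) = -4 (O(X, c) = (-4 + X) - X = -4)
Z(A) = -4 + A (Z(A) = A - 4 = -4 + A)
Q(x) = sqrt(-1 + x) (Q(x) = sqrt(x + (-4 + 3)) = sqrt(x - 1) = sqrt(-1 + x))
Q(g(-1, -3))*651 = sqrt(-1 - 1)*651 = sqrt(-2)*651 = (I*sqrt(2))*651 = 651*I*sqrt(2)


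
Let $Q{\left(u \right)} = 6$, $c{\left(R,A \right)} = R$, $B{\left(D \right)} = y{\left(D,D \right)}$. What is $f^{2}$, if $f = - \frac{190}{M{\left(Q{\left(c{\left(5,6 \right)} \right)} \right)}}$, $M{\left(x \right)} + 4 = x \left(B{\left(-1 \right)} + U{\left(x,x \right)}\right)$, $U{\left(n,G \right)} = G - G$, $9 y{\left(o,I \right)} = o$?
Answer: $\frac{81225}{49} \approx 1657.7$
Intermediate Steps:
$y{\left(o,I \right)} = \frac{o}{9}$
$U{\left(n,G \right)} = 0$
$B{\left(D \right)} = \frac{D}{9}$
$M{\left(x \right)} = -4 - \frac{x}{9}$ ($M{\left(x \right)} = -4 + x \left(\frac{1}{9} \left(-1\right) + 0\right) = -4 + x \left(- \frac{1}{9} + 0\right) = -4 + x \left(- \frac{1}{9}\right) = -4 - \frac{x}{9}$)
$f = \frac{285}{7}$ ($f = - \frac{190}{-4 - \frac{2}{3}} = - \frac{190}{- \frac{14}{3}} = \left(-190\right) \left(- \frac{3}{14}\right) = \frac{285}{7} \approx 40.714$)
$f^{2} = \left(\frac{285}{7}\right)^{2} = \frac{81225}{49}$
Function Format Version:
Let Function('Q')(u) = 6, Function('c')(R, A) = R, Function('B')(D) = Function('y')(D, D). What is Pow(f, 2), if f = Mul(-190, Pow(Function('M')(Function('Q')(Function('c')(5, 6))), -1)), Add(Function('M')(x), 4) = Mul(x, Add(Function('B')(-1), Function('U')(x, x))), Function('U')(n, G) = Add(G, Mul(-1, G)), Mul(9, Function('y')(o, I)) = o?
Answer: Rational(81225, 49) ≈ 1657.7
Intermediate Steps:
Function('y')(o, I) = Mul(Rational(1, 9), o)
Function('U')(n, G) = 0
Function('B')(D) = Mul(Rational(1, 9), D)
Function('M')(x) = Add(-4, Mul(Rational(-1, 9), x)) (Function('M')(x) = Add(-4, Mul(x, Add(Mul(Rational(1, 9), -1), 0))) = Add(-4, Mul(x, Add(Rational(-1, 9), 0))) = Add(-4, Mul(x, Rational(-1, 9))) = Add(-4, Mul(Rational(-1, 9), x)))
f = Rational(285, 7) (f = Mul(-190, Pow(Add(-4, Mul(Rational(-1, 9), 6)), -1)) = Mul(-190, Pow(Add(-4, Rational(-2, 3)), -1)) = Mul(-190, Pow(Rational(-14, 3), -1)) = Mul(-190, Rational(-3, 14)) = Rational(285, 7) ≈ 40.714)
Pow(f, 2) = Pow(Rational(285, 7), 2) = Rational(81225, 49)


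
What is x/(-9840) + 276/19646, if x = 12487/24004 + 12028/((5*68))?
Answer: 120656940863/11600931566400 ≈ 0.010401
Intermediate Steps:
x = 4308319/120020 (x = 12487*(1/24004) + 12028/340 = 12487/24004 + 12028*(1/340) = 12487/24004 + 3007/85 = 4308319/120020 ≈ 35.897)
x/(-9840) + 276/19646 = (4308319/120020)/(-9840) + 276/19646 = (4308319/120020)*(-1/9840) + 276*(1/19646) = -4308319/1180996800 + 138/9823 = 120656940863/11600931566400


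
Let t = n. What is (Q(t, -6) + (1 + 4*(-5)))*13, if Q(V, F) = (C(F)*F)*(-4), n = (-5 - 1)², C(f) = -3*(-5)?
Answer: 4433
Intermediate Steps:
C(f) = 15
n = 36 (n = (-6)² = 36)
t = 36
Q(V, F) = -60*F (Q(V, F) = (15*F)*(-4) = -60*F)
(Q(t, -6) + (1 + 4*(-5)))*13 = (-60*(-6) + (1 + 4*(-5)))*13 = (360 + (1 - 20))*13 = (360 - 19)*13 = 341*13 = 4433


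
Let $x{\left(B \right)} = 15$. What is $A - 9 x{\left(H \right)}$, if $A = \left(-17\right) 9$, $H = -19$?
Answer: $-288$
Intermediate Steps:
$A = -153$
$A - 9 x{\left(H \right)} = -153 - 135 = -288$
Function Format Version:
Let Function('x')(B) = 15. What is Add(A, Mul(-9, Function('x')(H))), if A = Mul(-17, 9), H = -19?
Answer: -288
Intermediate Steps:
A = -153
Add(A, Mul(-9, Function('x')(H))) = Add(-153, Mul(-9, 15)) = Add(-153, -135) = -288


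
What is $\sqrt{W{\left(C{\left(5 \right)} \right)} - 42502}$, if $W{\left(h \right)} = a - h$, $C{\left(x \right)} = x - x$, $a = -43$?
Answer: $i \sqrt{42545} \approx 206.26 i$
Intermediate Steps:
$C{\left(x \right)} = 0$
$W{\left(h \right)} = -43 - h$
$\sqrt{W{\left(C{\left(5 \right)} \right)} - 42502} = \sqrt{\left(-43 - 0\right) - 42502} = \sqrt{\left(-43 + 0\right) - 42502} = \sqrt{-43 - 42502} = \sqrt{-42545} = i \sqrt{42545}$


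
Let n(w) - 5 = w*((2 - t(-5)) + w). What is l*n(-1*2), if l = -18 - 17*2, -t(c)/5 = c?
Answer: -2860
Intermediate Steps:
t(c) = -5*c
l = -52 (l = -18 - 34 = -52)
n(w) = 5 + w*(-23 + w) (n(w) = 5 + w*((2 - (-5)*(-5)) + w) = 5 + w*((2 - 1*25) + w) = 5 + w*((2 - 25) + w) = 5 + w*(-23 + w))
l*n(-1*2) = -52*(5 + (-1*2)² - (-23)*2) = -52*(5 + (-2)² - 23*(-2)) = -52*(5 + 4 + 46) = -52*55 = -2860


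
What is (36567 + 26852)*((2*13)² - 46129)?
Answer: -2882583807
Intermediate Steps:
(36567 + 26852)*((2*13)² - 46129) = 63419*(26² - 46129) = 63419*(676 - 46129) = 63419*(-45453) = -2882583807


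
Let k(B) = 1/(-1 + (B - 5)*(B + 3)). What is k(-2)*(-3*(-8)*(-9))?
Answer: 27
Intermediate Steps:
k(B) = 1/(-1 + (-5 + B)*(3 + B))
k(-2)*(-3*(-8)*(-9)) = (-3*(-8)*(-9))/(-16 + (-2)**2 - 2*(-2)) = (24*(-9))/(-16 + 4 + 4) = -216/(-8) = -1/8*(-216) = 27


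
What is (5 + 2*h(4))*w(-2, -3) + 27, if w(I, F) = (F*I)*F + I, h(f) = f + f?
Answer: -393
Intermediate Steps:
h(f) = 2*f
w(I, F) = I + I*F² (w(I, F) = I*F² + I = I + I*F²)
(5 + 2*h(4))*w(-2, -3) + 27 = (5 + 2*(2*4))*(-2*(1 + (-3)²)) + 27 = (5 + 2*8)*(-2*(1 + 9)) + 27 = (5 + 16)*(-2*10) + 27 = 21*(-20) + 27 = -420 + 27 = -393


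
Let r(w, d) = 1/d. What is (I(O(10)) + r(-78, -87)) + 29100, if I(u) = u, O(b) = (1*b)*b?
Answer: 2540399/87 ≈ 29200.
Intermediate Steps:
O(b) = b² (O(b) = b*b = b²)
(I(O(10)) + r(-78, -87)) + 29100 = (10² + 1/(-87)) + 29100 = (100 - 1/87) + 29100 = 8699/87 + 29100 = 2540399/87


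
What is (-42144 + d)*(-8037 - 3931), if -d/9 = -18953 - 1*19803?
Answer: -3670106880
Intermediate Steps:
d = 348804 (d = -9*(-18953 - 1*19803) = -9*(-18953 - 19803) = -9*(-38756) = 348804)
(-42144 + d)*(-8037 - 3931) = (-42144 + 348804)*(-8037 - 3931) = 306660*(-11968) = -3670106880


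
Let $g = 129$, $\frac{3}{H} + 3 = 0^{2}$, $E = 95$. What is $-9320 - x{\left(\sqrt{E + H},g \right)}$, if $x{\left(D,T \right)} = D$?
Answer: $-9320 - \sqrt{94} \approx -9329.7$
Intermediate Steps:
$H = -1$ ($H = \frac{3}{-3 + 0^{2}} = \frac{3}{-3 + 0} = \frac{3}{-3} = 3 \left(- \frac{1}{3}\right) = -1$)
$-9320 - x{\left(\sqrt{E + H},g \right)} = -9320 - \sqrt{95 - 1} = -9320 - \sqrt{94}$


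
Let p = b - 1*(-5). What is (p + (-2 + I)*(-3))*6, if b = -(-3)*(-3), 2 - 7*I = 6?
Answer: 156/7 ≈ 22.286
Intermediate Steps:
I = -4/7 (I = 2/7 - 1/7*6 = 2/7 - 6/7 = -4/7 ≈ -0.57143)
b = -9 (b = -1*9 = -9)
p = -4 (p = -9 - 1*(-5) = -9 + 5 = -4)
(p + (-2 + I)*(-3))*6 = (-4 + (-2 - 4/7)*(-3))*6 = (-4 - 18/7*(-3))*6 = (-4 + 54/7)*6 = (26/7)*6 = 156/7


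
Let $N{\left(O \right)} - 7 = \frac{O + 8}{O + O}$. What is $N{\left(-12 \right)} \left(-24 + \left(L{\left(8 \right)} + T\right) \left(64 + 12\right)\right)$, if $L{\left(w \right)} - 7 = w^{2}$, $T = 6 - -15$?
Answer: $\frac{149812}{3} \approx 49937.0$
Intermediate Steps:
$T = 21$ ($T = 6 + 15 = 21$)
$L{\left(w \right)} = 7 + w^{2}$
$N{\left(O \right)} = 7 + \frac{8 + O}{2 O}$ ($N{\left(O \right)} = 7 + \frac{O + 8}{O + O} = 7 + \frac{8 + O}{2 O}$)
$N{\left(-12 \right)} \left(-24 + \left(L{\left(8 \right)} + T\right) \left(64 + 12\right)\right) = \left(\frac{15}{2} + \frac{4}{-12}\right) \left(-24 + \left(\left(7 + 8^{2}\right) + 21\right) \left(64 + 12\right)\right) = \left(\frac{15}{2} + 4 \left(- \frac{1}{12}\right)\right) \left(-24 + \left(\left(7 + 64\right) + 21\right) 76\right) = \left(\frac{15}{2} - \frac{1}{3}\right) \left(-24 + \left(71 + 21\right) 76\right) = \frac{43 \left(-24 + 92 \cdot 76\right)}{6} = \frac{43 \left(-24 + 6992\right)}{6} = \frac{43}{6} \cdot 6968 = \frac{149812}{3}$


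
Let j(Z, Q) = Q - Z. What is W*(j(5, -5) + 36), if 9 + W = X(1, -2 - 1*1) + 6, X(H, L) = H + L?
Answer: -130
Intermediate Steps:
W = -5 (W = -9 + ((1 + (-2 - 1*1)) + 6) = -9 + ((1 + (-2 - 1)) + 6) = -9 + ((1 - 3) + 6) = -9 + (-2 + 6) = -9 + 4 = -5)
W*(j(5, -5) + 36) = -5*((-5 - 1*5) + 36) = -5*((-5 - 5) + 36) = -5*(-10 + 36) = -5*26 = -130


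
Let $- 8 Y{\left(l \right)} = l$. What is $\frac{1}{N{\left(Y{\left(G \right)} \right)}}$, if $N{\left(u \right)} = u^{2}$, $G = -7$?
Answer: $\frac{64}{49} \approx 1.3061$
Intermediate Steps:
$Y{\left(l \right)} = - \frac{l}{8}$
$\frac{1}{N{\left(Y{\left(G \right)} \right)}} = \frac{1}{\left(\left(- \frac{1}{8}\right) \left(-7\right)\right)^{2}} = \frac{1}{\left(\frac{7}{8}\right)^{2}} = \frac{1}{\frac{49}{64}} = \frac{64}{49}$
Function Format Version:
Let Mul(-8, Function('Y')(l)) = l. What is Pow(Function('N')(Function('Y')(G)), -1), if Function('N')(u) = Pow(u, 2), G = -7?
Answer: Rational(64, 49) ≈ 1.3061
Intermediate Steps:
Function('Y')(l) = Mul(Rational(-1, 8), l)
Pow(Function('N')(Function('Y')(G)), -1) = Pow(Pow(Mul(Rational(-1, 8), -7), 2), -1) = Pow(Pow(Rational(7, 8), 2), -1) = Pow(Rational(49, 64), -1) = Rational(64, 49)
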